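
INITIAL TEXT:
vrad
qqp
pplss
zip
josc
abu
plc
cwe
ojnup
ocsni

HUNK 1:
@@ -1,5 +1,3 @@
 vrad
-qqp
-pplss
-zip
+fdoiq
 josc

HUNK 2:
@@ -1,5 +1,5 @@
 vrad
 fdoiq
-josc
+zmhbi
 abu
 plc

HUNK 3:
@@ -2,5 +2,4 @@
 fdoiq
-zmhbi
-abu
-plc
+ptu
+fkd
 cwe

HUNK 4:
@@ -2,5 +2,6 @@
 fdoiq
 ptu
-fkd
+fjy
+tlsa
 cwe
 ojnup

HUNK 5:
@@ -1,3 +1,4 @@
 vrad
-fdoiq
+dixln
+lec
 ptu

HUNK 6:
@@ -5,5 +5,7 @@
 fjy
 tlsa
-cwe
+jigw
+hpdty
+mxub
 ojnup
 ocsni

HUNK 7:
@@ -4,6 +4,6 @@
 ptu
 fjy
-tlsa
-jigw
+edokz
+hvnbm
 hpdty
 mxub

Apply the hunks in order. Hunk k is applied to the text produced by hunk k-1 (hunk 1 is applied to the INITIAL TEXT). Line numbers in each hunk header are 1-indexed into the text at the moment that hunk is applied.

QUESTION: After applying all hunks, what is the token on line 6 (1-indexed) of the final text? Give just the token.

Hunk 1: at line 1 remove [qqp,pplss,zip] add [fdoiq] -> 8 lines: vrad fdoiq josc abu plc cwe ojnup ocsni
Hunk 2: at line 1 remove [josc] add [zmhbi] -> 8 lines: vrad fdoiq zmhbi abu plc cwe ojnup ocsni
Hunk 3: at line 2 remove [zmhbi,abu,plc] add [ptu,fkd] -> 7 lines: vrad fdoiq ptu fkd cwe ojnup ocsni
Hunk 4: at line 2 remove [fkd] add [fjy,tlsa] -> 8 lines: vrad fdoiq ptu fjy tlsa cwe ojnup ocsni
Hunk 5: at line 1 remove [fdoiq] add [dixln,lec] -> 9 lines: vrad dixln lec ptu fjy tlsa cwe ojnup ocsni
Hunk 6: at line 5 remove [cwe] add [jigw,hpdty,mxub] -> 11 lines: vrad dixln lec ptu fjy tlsa jigw hpdty mxub ojnup ocsni
Hunk 7: at line 4 remove [tlsa,jigw] add [edokz,hvnbm] -> 11 lines: vrad dixln lec ptu fjy edokz hvnbm hpdty mxub ojnup ocsni
Final line 6: edokz

Answer: edokz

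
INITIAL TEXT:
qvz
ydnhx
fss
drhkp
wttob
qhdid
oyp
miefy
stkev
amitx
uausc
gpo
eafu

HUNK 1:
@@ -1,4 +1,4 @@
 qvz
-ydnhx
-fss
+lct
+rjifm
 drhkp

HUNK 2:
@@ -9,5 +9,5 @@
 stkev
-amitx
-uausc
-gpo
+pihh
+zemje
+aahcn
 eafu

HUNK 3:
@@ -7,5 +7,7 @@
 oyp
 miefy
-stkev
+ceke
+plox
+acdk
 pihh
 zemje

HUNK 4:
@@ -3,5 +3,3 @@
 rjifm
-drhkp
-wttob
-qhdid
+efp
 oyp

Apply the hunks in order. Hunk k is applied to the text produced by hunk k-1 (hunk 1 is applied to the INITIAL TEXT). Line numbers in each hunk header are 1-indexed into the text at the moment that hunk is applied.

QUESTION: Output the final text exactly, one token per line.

Hunk 1: at line 1 remove [ydnhx,fss] add [lct,rjifm] -> 13 lines: qvz lct rjifm drhkp wttob qhdid oyp miefy stkev amitx uausc gpo eafu
Hunk 2: at line 9 remove [amitx,uausc,gpo] add [pihh,zemje,aahcn] -> 13 lines: qvz lct rjifm drhkp wttob qhdid oyp miefy stkev pihh zemje aahcn eafu
Hunk 3: at line 7 remove [stkev] add [ceke,plox,acdk] -> 15 lines: qvz lct rjifm drhkp wttob qhdid oyp miefy ceke plox acdk pihh zemje aahcn eafu
Hunk 4: at line 3 remove [drhkp,wttob,qhdid] add [efp] -> 13 lines: qvz lct rjifm efp oyp miefy ceke plox acdk pihh zemje aahcn eafu

Answer: qvz
lct
rjifm
efp
oyp
miefy
ceke
plox
acdk
pihh
zemje
aahcn
eafu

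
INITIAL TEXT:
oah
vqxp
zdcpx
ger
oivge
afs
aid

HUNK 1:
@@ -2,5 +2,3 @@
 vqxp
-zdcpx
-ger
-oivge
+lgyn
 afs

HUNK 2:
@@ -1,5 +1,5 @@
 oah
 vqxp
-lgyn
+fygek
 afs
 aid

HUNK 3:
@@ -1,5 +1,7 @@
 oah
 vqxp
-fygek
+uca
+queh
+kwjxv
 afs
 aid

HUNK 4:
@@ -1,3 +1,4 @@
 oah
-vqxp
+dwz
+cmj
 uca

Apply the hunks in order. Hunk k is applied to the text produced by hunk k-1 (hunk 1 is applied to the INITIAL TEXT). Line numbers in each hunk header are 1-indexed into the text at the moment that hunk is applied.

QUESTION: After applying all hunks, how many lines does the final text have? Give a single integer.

Hunk 1: at line 2 remove [zdcpx,ger,oivge] add [lgyn] -> 5 lines: oah vqxp lgyn afs aid
Hunk 2: at line 1 remove [lgyn] add [fygek] -> 5 lines: oah vqxp fygek afs aid
Hunk 3: at line 1 remove [fygek] add [uca,queh,kwjxv] -> 7 lines: oah vqxp uca queh kwjxv afs aid
Hunk 4: at line 1 remove [vqxp] add [dwz,cmj] -> 8 lines: oah dwz cmj uca queh kwjxv afs aid
Final line count: 8

Answer: 8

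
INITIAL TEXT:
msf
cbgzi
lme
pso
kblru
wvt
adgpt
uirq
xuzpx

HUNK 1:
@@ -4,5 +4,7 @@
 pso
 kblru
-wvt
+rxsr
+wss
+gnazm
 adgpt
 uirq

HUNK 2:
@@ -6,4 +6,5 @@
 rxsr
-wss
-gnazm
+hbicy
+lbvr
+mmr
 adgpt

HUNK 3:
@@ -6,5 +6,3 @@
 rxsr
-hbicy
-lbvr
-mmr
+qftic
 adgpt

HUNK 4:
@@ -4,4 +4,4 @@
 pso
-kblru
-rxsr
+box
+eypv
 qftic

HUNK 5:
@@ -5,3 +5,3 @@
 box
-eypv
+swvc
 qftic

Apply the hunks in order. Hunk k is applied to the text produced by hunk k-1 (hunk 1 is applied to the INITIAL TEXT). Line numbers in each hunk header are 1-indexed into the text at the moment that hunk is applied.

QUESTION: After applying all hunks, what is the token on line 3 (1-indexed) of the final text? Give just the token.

Hunk 1: at line 4 remove [wvt] add [rxsr,wss,gnazm] -> 11 lines: msf cbgzi lme pso kblru rxsr wss gnazm adgpt uirq xuzpx
Hunk 2: at line 6 remove [wss,gnazm] add [hbicy,lbvr,mmr] -> 12 lines: msf cbgzi lme pso kblru rxsr hbicy lbvr mmr adgpt uirq xuzpx
Hunk 3: at line 6 remove [hbicy,lbvr,mmr] add [qftic] -> 10 lines: msf cbgzi lme pso kblru rxsr qftic adgpt uirq xuzpx
Hunk 4: at line 4 remove [kblru,rxsr] add [box,eypv] -> 10 lines: msf cbgzi lme pso box eypv qftic adgpt uirq xuzpx
Hunk 5: at line 5 remove [eypv] add [swvc] -> 10 lines: msf cbgzi lme pso box swvc qftic adgpt uirq xuzpx
Final line 3: lme

Answer: lme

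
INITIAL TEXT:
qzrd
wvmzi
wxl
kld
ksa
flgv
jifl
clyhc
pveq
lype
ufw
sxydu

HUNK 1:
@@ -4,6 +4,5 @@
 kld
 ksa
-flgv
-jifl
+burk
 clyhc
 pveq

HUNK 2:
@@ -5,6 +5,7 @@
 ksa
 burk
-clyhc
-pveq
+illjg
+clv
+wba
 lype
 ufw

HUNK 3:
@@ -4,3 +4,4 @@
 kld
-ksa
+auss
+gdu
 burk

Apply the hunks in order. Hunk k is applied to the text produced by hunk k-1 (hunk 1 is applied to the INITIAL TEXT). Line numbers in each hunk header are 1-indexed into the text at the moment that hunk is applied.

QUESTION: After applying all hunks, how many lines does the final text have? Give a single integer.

Hunk 1: at line 4 remove [flgv,jifl] add [burk] -> 11 lines: qzrd wvmzi wxl kld ksa burk clyhc pveq lype ufw sxydu
Hunk 2: at line 5 remove [clyhc,pveq] add [illjg,clv,wba] -> 12 lines: qzrd wvmzi wxl kld ksa burk illjg clv wba lype ufw sxydu
Hunk 3: at line 4 remove [ksa] add [auss,gdu] -> 13 lines: qzrd wvmzi wxl kld auss gdu burk illjg clv wba lype ufw sxydu
Final line count: 13

Answer: 13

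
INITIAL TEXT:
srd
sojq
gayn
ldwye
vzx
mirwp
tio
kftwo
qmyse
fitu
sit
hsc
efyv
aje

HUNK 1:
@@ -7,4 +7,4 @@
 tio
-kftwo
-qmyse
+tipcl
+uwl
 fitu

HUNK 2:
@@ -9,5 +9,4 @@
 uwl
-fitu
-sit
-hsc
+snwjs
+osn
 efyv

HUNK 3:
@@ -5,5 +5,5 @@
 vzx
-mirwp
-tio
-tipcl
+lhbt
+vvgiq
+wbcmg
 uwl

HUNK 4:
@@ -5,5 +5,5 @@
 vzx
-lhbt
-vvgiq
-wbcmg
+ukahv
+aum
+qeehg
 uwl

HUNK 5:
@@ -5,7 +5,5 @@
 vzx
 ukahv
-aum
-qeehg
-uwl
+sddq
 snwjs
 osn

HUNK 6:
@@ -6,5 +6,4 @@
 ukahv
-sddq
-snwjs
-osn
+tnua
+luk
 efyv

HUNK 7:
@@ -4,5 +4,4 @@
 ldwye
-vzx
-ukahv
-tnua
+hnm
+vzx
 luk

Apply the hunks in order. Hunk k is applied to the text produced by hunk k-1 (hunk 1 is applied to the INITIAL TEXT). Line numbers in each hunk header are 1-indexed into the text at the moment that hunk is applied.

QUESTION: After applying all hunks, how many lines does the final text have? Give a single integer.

Hunk 1: at line 7 remove [kftwo,qmyse] add [tipcl,uwl] -> 14 lines: srd sojq gayn ldwye vzx mirwp tio tipcl uwl fitu sit hsc efyv aje
Hunk 2: at line 9 remove [fitu,sit,hsc] add [snwjs,osn] -> 13 lines: srd sojq gayn ldwye vzx mirwp tio tipcl uwl snwjs osn efyv aje
Hunk 3: at line 5 remove [mirwp,tio,tipcl] add [lhbt,vvgiq,wbcmg] -> 13 lines: srd sojq gayn ldwye vzx lhbt vvgiq wbcmg uwl snwjs osn efyv aje
Hunk 4: at line 5 remove [lhbt,vvgiq,wbcmg] add [ukahv,aum,qeehg] -> 13 lines: srd sojq gayn ldwye vzx ukahv aum qeehg uwl snwjs osn efyv aje
Hunk 5: at line 5 remove [aum,qeehg,uwl] add [sddq] -> 11 lines: srd sojq gayn ldwye vzx ukahv sddq snwjs osn efyv aje
Hunk 6: at line 6 remove [sddq,snwjs,osn] add [tnua,luk] -> 10 lines: srd sojq gayn ldwye vzx ukahv tnua luk efyv aje
Hunk 7: at line 4 remove [vzx,ukahv,tnua] add [hnm,vzx] -> 9 lines: srd sojq gayn ldwye hnm vzx luk efyv aje
Final line count: 9

Answer: 9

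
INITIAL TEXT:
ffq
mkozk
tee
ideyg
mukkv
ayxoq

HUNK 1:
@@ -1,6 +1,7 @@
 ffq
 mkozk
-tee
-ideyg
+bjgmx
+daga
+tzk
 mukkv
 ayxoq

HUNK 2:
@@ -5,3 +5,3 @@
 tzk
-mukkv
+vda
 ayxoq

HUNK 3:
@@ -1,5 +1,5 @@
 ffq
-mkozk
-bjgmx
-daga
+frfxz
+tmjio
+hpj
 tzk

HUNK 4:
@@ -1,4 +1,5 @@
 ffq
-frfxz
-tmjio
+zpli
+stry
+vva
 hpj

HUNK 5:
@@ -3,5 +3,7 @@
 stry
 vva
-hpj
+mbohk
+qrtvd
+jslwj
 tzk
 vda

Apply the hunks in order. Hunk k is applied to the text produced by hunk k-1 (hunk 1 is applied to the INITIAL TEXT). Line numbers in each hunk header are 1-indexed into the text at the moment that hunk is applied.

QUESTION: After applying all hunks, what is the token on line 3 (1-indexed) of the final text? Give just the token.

Answer: stry

Derivation:
Hunk 1: at line 1 remove [tee,ideyg] add [bjgmx,daga,tzk] -> 7 lines: ffq mkozk bjgmx daga tzk mukkv ayxoq
Hunk 2: at line 5 remove [mukkv] add [vda] -> 7 lines: ffq mkozk bjgmx daga tzk vda ayxoq
Hunk 3: at line 1 remove [mkozk,bjgmx,daga] add [frfxz,tmjio,hpj] -> 7 lines: ffq frfxz tmjio hpj tzk vda ayxoq
Hunk 4: at line 1 remove [frfxz,tmjio] add [zpli,stry,vva] -> 8 lines: ffq zpli stry vva hpj tzk vda ayxoq
Hunk 5: at line 3 remove [hpj] add [mbohk,qrtvd,jslwj] -> 10 lines: ffq zpli stry vva mbohk qrtvd jslwj tzk vda ayxoq
Final line 3: stry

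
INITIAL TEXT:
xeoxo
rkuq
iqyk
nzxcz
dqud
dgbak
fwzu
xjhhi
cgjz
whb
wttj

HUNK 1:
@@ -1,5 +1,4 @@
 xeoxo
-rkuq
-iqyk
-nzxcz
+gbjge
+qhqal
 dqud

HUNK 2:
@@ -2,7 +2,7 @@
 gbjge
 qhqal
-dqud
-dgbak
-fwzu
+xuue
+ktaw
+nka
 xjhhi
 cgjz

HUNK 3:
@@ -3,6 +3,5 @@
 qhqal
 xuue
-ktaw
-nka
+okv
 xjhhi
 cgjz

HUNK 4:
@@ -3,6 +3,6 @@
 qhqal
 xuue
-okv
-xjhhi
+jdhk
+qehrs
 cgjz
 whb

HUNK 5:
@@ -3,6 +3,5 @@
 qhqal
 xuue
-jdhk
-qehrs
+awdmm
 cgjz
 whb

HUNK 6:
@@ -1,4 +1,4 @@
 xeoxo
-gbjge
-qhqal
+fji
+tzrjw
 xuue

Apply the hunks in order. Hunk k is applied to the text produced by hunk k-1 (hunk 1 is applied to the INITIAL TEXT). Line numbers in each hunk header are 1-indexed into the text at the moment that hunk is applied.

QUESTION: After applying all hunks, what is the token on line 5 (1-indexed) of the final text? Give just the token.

Answer: awdmm

Derivation:
Hunk 1: at line 1 remove [rkuq,iqyk,nzxcz] add [gbjge,qhqal] -> 10 lines: xeoxo gbjge qhqal dqud dgbak fwzu xjhhi cgjz whb wttj
Hunk 2: at line 2 remove [dqud,dgbak,fwzu] add [xuue,ktaw,nka] -> 10 lines: xeoxo gbjge qhqal xuue ktaw nka xjhhi cgjz whb wttj
Hunk 3: at line 3 remove [ktaw,nka] add [okv] -> 9 lines: xeoxo gbjge qhqal xuue okv xjhhi cgjz whb wttj
Hunk 4: at line 3 remove [okv,xjhhi] add [jdhk,qehrs] -> 9 lines: xeoxo gbjge qhqal xuue jdhk qehrs cgjz whb wttj
Hunk 5: at line 3 remove [jdhk,qehrs] add [awdmm] -> 8 lines: xeoxo gbjge qhqal xuue awdmm cgjz whb wttj
Hunk 6: at line 1 remove [gbjge,qhqal] add [fji,tzrjw] -> 8 lines: xeoxo fji tzrjw xuue awdmm cgjz whb wttj
Final line 5: awdmm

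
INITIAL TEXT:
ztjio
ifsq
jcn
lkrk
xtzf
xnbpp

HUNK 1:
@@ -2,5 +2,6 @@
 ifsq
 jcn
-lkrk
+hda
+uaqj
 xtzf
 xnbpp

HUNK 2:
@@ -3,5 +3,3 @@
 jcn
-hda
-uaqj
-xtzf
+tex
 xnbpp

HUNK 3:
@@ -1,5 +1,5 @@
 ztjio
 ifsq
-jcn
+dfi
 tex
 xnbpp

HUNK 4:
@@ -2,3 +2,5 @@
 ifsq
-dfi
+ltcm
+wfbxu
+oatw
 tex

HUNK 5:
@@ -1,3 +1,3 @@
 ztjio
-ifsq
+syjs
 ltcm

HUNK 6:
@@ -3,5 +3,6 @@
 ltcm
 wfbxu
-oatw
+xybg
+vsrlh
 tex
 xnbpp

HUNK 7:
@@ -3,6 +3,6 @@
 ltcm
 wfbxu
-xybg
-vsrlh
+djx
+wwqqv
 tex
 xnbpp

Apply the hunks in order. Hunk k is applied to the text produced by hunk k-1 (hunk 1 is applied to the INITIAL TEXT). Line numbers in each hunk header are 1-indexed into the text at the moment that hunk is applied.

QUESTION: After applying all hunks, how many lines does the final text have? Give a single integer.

Answer: 8

Derivation:
Hunk 1: at line 2 remove [lkrk] add [hda,uaqj] -> 7 lines: ztjio ifsq jcn hda uaqj xtzf xnbpp
Hunk 2: at line 3 remove [hda,uaqj,xtzf] add [tex] -> 5 lines: ztjio ifsq jcn tex xnbpp
Hunk 3: at line 1 remove [jcn] add [dfi] -> 5 lines: ztjio ifsq dfi tex xnbpp
Hunk 4: at line 2 remove [dfi] add [ltcm,wfbxu,oatw] -> 7 lines: ztjio ifsq ltcm wfbxu oatw tex xnbpp
Hunk 5: at line 1 remove [ifsq] add [syjs] -> 7 lines: ztjio syjs ltcm wfbxu oatw tex xnbpp
Hunk 6: at line 3 remove [oatw] add [xybg,vsrlh] -> 8 lines: ztjio syjs ltcm wfbxu xybg vsrlh tex xnbpp
Hunk 7: at line 3 remove [xybg,vsrlh] add [djx,wwqqv] -> 8 lines: ztjio syjs ltcm wfbxu djx wwqqv tex xnbpp
Final line count: 8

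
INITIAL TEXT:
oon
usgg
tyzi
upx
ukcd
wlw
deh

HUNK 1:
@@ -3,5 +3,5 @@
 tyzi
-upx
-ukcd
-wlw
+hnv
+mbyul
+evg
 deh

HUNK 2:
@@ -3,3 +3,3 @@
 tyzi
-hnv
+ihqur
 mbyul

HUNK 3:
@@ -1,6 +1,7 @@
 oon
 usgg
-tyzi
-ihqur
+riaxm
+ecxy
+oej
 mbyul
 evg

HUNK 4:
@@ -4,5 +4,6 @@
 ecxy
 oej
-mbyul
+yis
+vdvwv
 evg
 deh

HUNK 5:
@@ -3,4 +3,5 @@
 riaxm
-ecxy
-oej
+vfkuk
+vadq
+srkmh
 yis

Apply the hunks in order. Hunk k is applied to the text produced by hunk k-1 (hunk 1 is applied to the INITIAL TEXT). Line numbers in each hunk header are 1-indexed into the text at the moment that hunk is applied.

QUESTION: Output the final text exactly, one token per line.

Hunk 1: at line 3 remove [upx,ukcd,wlw] add [hnv,mbyul,evg] -> 7 lines: oon usgg tyzi hnv mbyul evg deh
Hunk 2: at line 3 remove [hnv] add [ihqur] -> 7 lines: oon usgg tyzi ihqur mbyul evg deh
Hunk 3: at line 1 remove [tyzi,ihqur] add [riaxm,ecxy,oej] -> 8 lines: oon usgg riaxm ecxy oej mbyul evg deh
Hunk 4: at line 4 remove [mbyul] add [yis,vdvwv] -> 9 lines: oon usgg riaxm ecxy oej yis vdvwv evg deh
Hunk 5: at line 3 remove [ecxy,oej] add [vfkuk,vadq,srkmh] -> 10 lines: oon usgg riaxm vfkuk vadq srkmh yis vdvwv evg deh

Answer: oon
usgg
riaxm
vfkuk
vadq
srkmh
yis
vdvwv
evg
deh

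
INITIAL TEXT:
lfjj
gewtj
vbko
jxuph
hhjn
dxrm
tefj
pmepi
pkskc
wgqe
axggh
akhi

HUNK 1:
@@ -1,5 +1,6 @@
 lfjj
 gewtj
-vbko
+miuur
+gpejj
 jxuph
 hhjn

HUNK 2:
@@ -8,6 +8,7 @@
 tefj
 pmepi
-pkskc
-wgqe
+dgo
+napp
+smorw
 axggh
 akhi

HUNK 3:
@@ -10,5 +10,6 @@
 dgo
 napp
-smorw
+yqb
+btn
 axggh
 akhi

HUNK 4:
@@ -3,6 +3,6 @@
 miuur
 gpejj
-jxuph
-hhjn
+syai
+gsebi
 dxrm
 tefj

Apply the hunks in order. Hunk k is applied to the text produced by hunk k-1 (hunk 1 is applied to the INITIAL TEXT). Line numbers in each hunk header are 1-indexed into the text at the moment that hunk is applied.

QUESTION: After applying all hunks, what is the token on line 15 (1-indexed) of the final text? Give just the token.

Answer: akhi

Derivation:
Hunk 1: at line 1 remove [vbko] add [miuur,gpejj] -> 13 lines: lfjj gewtj miuur gpejj jxuph hhjn dxrm tefj pmepi pkskc wgqe axggh akhi
Hunk 2: at line 8 remove [pkskc,wgqe] add [dgo,napp,smorw] -> 14 lines: lfjj gewtj miuur gpejj jxuph hhjn dxrm tefj pmepi dgo napp smorw axggh akhi
Hunk 3: at line 10 remove [smorw] add [yqb,btn] -> 15 lines: lfjj gewtj miuur gpejj jxuph hhjn dxrm tefj pmepi dgo napp yqb btn axggh akhi
Hunk 4: at line 3 remove [jxuph,hhjn] add [syai,gsebi] -> 15 lines: lfjj gewtj miuur gpejj syai gsebi dxrm tefj pmepi dgo napp yqb btn axggh akhi
Final line 15: akhi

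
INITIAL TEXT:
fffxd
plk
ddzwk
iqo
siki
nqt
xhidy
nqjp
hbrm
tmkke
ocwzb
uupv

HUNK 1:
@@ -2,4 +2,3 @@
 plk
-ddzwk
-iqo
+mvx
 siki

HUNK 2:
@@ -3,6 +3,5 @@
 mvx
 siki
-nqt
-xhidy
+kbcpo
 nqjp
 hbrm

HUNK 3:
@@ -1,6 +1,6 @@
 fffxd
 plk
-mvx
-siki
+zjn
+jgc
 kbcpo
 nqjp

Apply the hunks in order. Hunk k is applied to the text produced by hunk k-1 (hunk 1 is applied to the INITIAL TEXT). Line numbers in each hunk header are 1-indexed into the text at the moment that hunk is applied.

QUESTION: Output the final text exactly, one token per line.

Answer: fffxd
plk
zjn
jgc
kbcpo
nqjp
hbrm
tmkke
ocwzb
uupv

Derivation:
Hunk 1: at line 2 remove [ddzwk,iqo] add [mvx] -> 11 lines: fffxd plk mvx siki nqt xhidy nqjp hbrm tmkke ocwzb uupv
Hunk 2: at line 3 remove [nqt,xhidy] add [kbcpo] -> 10 lines: fffxd plk mvx siki kbcpo nqjp hbrm tmkke ocwzb uupv
Hunk 3: at line 1 remove [mvx,siki] add [zjn,jgc] -> 10 lines: fffxd plk zjn jgc kbcpo nqjp hbrm tmkke ocwzb uupv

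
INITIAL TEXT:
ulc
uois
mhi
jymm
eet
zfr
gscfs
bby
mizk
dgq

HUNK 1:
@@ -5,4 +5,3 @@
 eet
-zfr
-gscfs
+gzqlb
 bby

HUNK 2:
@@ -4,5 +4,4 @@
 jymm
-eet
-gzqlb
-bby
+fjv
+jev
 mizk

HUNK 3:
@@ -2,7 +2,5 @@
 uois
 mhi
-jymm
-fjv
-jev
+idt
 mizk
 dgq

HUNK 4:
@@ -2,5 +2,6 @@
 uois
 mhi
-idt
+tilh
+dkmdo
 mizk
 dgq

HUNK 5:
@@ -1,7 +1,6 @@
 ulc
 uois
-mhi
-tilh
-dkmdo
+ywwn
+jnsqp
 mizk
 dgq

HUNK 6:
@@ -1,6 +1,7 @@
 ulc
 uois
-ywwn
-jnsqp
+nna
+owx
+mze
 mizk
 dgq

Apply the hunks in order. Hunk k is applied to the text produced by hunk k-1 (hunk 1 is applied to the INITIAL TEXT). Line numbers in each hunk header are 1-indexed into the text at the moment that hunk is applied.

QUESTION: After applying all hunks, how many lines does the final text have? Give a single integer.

Answer: 7

Derivation:
Hunk 1: at line 5 remove [zfr,gscfs] add [gzqlb] -> 9 lines: ulc uois mhi jymm eet gzqlb bby mizk dgq
Hunk 2: at line 4 remove [eet,gzqlb,bby] add [fjv,jev] -> 8 lines: ulc uois mhi jymm fjv jev mizk dgq
Hunk 3: at line 2 remove [jymm,fjv,jev] add [idt] -> 6 lines: ulc uois mhi idt mizk dgq
Hunk 4: at line 2 remove [idt] add [tilh,dkmdo] -> 7 lines: ulc uois mhi tilh dkmdo mizk dgq
Hunk 5: at line 1 remove [mhi,tilh,dkmdo] add [ywwn,jnsqp] -> 6 lines: ulc uois ywwn jnsqp mizk dgq
Hunk 6: at line 1 remove [ywwn,jnsqp] add [nna,owx,mze] -> 7 lines: ulc uois nna owx mze mizk dgq
Final line count: 7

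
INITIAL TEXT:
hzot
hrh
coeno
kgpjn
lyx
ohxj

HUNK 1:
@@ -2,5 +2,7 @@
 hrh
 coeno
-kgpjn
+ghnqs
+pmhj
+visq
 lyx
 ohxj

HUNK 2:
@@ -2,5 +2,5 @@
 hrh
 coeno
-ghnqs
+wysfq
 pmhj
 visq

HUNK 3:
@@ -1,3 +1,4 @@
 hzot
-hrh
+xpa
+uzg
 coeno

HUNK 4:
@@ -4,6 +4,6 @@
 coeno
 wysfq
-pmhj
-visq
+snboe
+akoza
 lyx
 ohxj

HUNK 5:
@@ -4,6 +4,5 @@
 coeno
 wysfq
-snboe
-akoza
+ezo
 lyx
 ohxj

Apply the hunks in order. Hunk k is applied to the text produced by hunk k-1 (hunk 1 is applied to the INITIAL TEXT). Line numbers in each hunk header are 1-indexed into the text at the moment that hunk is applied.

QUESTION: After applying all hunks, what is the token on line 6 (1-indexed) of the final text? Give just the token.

Answer: ezo

Derivation:
Hunk 1: at line 2 remove [kgpjn] add [ghnqs,pmhj,visq] -> 8 lines: hzot hrh coeno ghnqs pmhj visq lyx ohxj
Hunk 2: at line 2 remove [ghnqs] add [wysfq] -> 8 lines: hzot hrh coeno wysfq pmhj visq lyx ohxj
Hunk 3: at line 1 remove [hrh] add [xpa,uzg] -> 9 lines: hzot xpa uzg coeno wysfq pmhj visq lyx ohxj
Hunk 4: at line 4 remove [pmhj,visq] add [snboe,akoza] -> 9 lines: hzot xpa uzg coeno wysfq snboe akoza lyx ohxj
Hunk 5: at line 4 remove [snboe,akoza] add [ezo] -> 8 lines: hzot xpa uzg coeno wysfq ezo lyx ohxj
Final line 6: ezo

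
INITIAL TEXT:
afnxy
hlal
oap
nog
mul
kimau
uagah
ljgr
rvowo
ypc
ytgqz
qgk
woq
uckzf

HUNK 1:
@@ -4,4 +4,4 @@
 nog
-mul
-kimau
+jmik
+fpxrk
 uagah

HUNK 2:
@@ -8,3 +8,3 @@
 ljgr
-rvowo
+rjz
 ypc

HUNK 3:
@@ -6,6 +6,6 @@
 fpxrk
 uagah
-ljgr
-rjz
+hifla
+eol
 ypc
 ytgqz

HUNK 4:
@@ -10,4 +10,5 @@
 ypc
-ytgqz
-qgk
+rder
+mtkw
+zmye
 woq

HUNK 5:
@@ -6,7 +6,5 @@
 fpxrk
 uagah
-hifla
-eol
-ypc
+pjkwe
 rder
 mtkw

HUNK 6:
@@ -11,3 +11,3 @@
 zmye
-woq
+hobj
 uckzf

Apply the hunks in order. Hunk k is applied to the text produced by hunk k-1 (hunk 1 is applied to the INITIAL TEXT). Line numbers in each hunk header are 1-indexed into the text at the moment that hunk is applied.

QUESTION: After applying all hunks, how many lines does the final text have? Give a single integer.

Answer: 13

Derivation:
Hunk 1: at line 4 remove [mul,kimau] add [jmik,fpxrk] -> 14 lines: afnxy hlal oap nog jmik fpxrk uagah ljgr rvowo ypc ytgqz qgk woq uckzf
Hunk 2: at line 8 remove [rvowo] add [rjz] -> 14 lines: afnxy hlal oap nog jmik fpxrk uagah ljgr rjz ypc ytgqz qgk woq uckzf
Hunk 3: at line 6 remove [ljgr,rjz] add [hifla,eol] -> 14 lines: afnxy hlal oap nog jmik fpxrk uagah hifla eol ypc ytgqz qgk woq uckzf
Hunk 4: at line 10 remove [ytgqz,qgk] add [rder,mtkw,zmye] -> 15 lines: afnxy hlal oap nog jmik fpxrk uagah hifla eol ypc rder mtkw zmye woq uckzf
Hunk 5: at line 6 remove [hifla,eol,ypc] add [pjkwe] -> 13 lines: afnxy hlal oap nog jmik fpxrk uagah pjkwe rder mtkw zmye woq uckzf
Hunk 6: at line 11 remove [woq] add [hobj] -> 13 lines: afnxy hlal oap nog jmik fpxrk uagah pjkwe rder mtkw zmye hobj uckzf
Final line count: 13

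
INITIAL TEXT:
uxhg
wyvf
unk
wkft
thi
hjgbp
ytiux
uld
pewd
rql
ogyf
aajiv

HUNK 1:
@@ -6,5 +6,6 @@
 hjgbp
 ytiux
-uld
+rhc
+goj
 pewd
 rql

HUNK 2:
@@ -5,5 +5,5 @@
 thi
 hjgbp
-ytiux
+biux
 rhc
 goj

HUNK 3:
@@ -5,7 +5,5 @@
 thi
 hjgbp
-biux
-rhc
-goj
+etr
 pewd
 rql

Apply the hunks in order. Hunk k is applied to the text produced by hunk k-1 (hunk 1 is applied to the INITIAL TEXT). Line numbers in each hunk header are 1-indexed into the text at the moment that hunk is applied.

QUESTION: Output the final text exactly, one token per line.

Hunk 1: at line 6 remove [uld] add [rhc,goj] -> 13 lines: uxhg wyvf unk wkft thi hjgbp ytiux rhc goj pewd rql ogyf aajiv
Hunk 2: at line 5 remove [ytiux] add [biux] -> 13 lines: uxhg wyvf unk wkft thi hjgbp biux rhc goj pewd rql ogyf aajiv
Hunk 3: at line 5 remove [biux,rhc,goj] add [etr] -> 11 lines: uxhg wyvf unk wkft thi hjgbp etr pewd rql ogyf aajiv

Answer: uxhg
wyvf
unk
wkft
thi
hjgbp
etr
pewd
rql
ogyf
aajiv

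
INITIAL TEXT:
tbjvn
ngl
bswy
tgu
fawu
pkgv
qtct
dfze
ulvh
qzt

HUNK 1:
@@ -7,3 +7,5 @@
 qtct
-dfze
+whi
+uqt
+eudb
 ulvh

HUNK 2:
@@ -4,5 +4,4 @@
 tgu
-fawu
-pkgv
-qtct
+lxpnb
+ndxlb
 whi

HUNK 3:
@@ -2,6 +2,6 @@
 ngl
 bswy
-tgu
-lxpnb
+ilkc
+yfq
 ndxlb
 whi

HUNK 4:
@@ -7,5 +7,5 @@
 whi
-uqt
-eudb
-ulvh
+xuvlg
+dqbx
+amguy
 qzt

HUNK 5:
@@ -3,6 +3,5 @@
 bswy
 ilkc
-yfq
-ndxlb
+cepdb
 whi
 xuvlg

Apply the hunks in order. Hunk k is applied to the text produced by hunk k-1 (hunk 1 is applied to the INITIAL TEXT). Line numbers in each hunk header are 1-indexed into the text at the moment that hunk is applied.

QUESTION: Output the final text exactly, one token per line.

Hunk 1: at line 7 remove [dfze] add [whi,uqt,eudb] -> 12 lines: tbjvn ngl bswy tgu fawu pkgv qtct whi uqt eudb ulvh qzt
Hunk 2: at line 4 remove [fawu,pkgv,qtct] add [lxpnb,ndxlb] -> 11 lines: tbjvn ngl bswy tgu lxpnb ndxlb whi uqt eudb ulvh qzt
Hunk 3: at line 2 remove [tgu,lxpnb] add [ilkc,yfq] -> 11 lines: tbjvn ngl bswy ilkc yfq ndxlb whi uqt eudb ulvh qzt
Hunk 4: at line 7 remove [uqt,eudb,ulvh] add [xuvlg,dqbx,amguy] -> 11 lines: tbjvn ngl bswy ilkc yfq ndxlb whi xuvlg dqbx amguy qzt
Hunk 5: at line 3 remove [yfq,ndxlb] add [cepdb] -> 10 lines: tbjvn ngl bswy ilkc cepdb whi xuvlg dqbx amguy qzt

Answer: tbjvn
ngl
bswy
ilkc
cepdb
whi
xuvlg
dqbx
amguy
qzt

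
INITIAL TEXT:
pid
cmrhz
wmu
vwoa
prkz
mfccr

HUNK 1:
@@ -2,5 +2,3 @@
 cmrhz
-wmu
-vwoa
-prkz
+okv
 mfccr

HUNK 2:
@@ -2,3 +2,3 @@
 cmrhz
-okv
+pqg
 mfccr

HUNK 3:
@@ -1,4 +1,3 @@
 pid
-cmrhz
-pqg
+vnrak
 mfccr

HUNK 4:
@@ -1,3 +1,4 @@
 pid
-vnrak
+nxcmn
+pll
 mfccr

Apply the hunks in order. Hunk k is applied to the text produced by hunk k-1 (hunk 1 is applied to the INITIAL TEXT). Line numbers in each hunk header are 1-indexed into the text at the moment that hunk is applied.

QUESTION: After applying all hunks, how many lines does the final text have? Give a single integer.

Answer: 4

Derivation:
Hunk 1: at line 2 remove [wmu,vwoa,prkz] add [okv] -> 4 lines: pid cmrhz okv mfccr
Hunk 2: at line 2 remove [okv] add [pqg] -> 4 lines: pid cmrhz pqg mfccr
Hunk 3: at line 1 remove [cmrhz,pqg] add [vnrak] -> 3 lines: pid vnrak mfccr
Hunk 4: at line 1 remove [vnrak] add [nxcmn,pll] -> 4 lines: pid nxcmn pll mfccr
Final line count: 4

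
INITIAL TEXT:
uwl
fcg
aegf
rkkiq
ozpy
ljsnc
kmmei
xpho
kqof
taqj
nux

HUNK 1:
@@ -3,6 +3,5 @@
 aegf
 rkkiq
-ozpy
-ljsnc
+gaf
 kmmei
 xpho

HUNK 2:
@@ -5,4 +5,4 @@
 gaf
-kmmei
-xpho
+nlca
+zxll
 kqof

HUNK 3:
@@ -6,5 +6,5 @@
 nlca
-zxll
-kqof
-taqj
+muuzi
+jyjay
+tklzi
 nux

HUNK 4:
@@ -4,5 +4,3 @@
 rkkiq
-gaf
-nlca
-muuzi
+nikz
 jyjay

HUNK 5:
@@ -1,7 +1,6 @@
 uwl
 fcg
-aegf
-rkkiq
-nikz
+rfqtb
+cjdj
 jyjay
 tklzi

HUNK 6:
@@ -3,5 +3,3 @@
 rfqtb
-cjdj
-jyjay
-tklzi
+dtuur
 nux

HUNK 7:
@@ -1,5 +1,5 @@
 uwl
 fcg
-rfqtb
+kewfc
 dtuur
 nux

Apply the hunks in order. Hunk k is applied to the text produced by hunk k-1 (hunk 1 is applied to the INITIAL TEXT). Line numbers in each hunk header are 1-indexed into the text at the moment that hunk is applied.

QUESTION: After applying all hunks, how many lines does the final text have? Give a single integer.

Answer: 5

Derivation:
Hunk 1: at line 3 remove [ozpy,ljsnc] add [gaf] -> 10 lines: uwl fcg aegf rkkiq gaf kmmei xpho kqof taqj nux
Hunk 2: at line 5 remove [kmmei,xpho] add [nlca,zxll] -> 10 lines: uwl fcg aegf rkkiq gaf nlca zxll kqof taqj nux
Hunk 3: at line 6 remove [zxll,kqof,taqj] add [muuzi,jyjay,tklzi] -> 10 lines: uwl fcg aegf rkkiq gaf nlca muuzi jyjay tklzi nux
Hunk 4: at line 4 remove [gaf,nlca,muuzi] add [nikz] -> 8 lines: uwl fcg aegf rkkiq nikz jyjay tklzi nux
Hunk 5: at line 1 remove [aegf,rkkiq,nikz] add [rfqtb,cjdj] -> 7 lines: uwl fcg rfqtb cjdj jyjay tklzi nux
Hunk 6: at line 3 remove [cjdj,jyjay,tklzi] add [dtuur] -> 5 lines: uwl fcg rfqtb dtuur nux
Hunk 7: at line 1 remove [rfqtb] add [kewfc] -> 5 lines: uwl fcg kewfc dtuur nux
Final line count: 5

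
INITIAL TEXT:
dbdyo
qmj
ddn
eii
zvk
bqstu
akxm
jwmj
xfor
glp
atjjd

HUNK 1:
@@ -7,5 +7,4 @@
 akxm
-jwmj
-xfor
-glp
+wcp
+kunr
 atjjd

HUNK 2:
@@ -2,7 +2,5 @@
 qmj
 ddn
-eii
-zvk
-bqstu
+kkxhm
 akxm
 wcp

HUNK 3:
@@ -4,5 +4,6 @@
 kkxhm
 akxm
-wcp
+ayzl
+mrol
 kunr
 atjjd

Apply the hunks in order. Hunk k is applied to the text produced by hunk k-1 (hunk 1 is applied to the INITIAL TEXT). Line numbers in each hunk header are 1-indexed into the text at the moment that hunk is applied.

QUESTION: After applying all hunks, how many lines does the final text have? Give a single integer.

Answer: 9

Derivation:
Hunk 1: at line 7 remove [jwmj,xfor,glp] add [wcp,kunr] -> 10 lines: dbdyo qmj ddn eii zvk bqstu akxm wcp kunr atjjd
Hunk 2: at line 2 remove [eii,zvk,bqstu] add [kkxhm] -> 8 lines: dbdyo qmj ddn kkxhm akxm wcp kunr atjjd
Hunk 3: at line 4 remove [wcp] add [ayzl,mrol] -> 9 lines: dbdyo qmj ddn kkxhm akxm ayzl mrol kunr atjjd
Final line count: 9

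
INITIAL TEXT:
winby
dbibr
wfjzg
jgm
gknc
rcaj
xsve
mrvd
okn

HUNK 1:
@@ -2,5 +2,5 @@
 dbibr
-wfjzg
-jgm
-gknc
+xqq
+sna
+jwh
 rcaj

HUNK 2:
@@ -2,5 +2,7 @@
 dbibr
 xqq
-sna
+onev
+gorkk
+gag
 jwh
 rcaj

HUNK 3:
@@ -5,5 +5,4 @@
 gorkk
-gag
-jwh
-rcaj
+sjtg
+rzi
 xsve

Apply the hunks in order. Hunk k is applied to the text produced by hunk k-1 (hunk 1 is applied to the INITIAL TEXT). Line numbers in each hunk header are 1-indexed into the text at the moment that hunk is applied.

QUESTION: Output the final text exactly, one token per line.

Hunk 1: at line 2 remove [wfjzg,jgm,gknc] add [xqq,sna,jwh] -> 9 lines: winby dbibr xqq sna jwh rcaj xsve mrvd okn
Hunk 2: at line 2 remove [sna] add [onev,gorkk,gag] -> 11 lines: winby dbibr xqq onev gorkk gag jwh rcaj xsve mrvd okn
Hunk 3: at line 5 remove [gag,jwh,rcaj] add [sjtg,rzi] -> 10 lines: winby dbibr xqq onev gorkk sjtg rzi xsve mrvd okn

Answer: winby
dbibr
xqq
onev
gorkk
sjtg
rzi
xsve
mrvd
okn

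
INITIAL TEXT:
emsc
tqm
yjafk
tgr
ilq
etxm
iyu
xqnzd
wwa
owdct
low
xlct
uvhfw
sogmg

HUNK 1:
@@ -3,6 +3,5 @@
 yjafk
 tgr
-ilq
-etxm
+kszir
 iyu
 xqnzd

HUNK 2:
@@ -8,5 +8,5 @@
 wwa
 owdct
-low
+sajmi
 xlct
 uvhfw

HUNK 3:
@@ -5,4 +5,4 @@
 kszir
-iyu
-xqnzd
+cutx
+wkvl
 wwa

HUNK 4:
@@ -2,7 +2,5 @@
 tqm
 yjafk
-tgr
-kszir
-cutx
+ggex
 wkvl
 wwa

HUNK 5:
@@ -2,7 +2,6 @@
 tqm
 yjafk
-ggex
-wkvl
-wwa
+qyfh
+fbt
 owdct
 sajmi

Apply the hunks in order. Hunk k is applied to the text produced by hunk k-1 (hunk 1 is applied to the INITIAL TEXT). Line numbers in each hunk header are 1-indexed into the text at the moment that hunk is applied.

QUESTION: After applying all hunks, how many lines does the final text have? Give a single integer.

Answer: 10

Derivation:
Hunk 1: at line 3 remove [ilq,etxm] add [kszir] -> 13 lines: emsc tqm yjafk tgr kszir iyu xqnzd wwa owdct low xlct uvhfw sogmg
Hunk 2: at line 8 remove [low] add [sajmi] -> 13 lines: emsc tqm yjafk tgr kszir iyu xqnzd wwa owdct sajmi xlct uvhfw sogmg
Hunk 3: at line 5 remove [iyu,xqnzd] add [cutx,wkvl] -> 13 lines: emsc tqm yjafk tgr kszir cutx wkvl wwa owdct sajmi xlct uvhfw sogmg
Hunk 4: at line 2 remove [tgr,kszir,cutx] add [ggex] -> 11 lines: emsc tqm yjafk ggex wkvl wwa owdct sajmi xlct uvhfw sogmg
Hunk 5: at line 2 remove [ggex,wkvl,wwa] add [qyfh,fbt] -> 10 lines: emsc tqm yjafk qyfh fbt owdct sajmi xlct uvhfw sogmg
Final line count: 10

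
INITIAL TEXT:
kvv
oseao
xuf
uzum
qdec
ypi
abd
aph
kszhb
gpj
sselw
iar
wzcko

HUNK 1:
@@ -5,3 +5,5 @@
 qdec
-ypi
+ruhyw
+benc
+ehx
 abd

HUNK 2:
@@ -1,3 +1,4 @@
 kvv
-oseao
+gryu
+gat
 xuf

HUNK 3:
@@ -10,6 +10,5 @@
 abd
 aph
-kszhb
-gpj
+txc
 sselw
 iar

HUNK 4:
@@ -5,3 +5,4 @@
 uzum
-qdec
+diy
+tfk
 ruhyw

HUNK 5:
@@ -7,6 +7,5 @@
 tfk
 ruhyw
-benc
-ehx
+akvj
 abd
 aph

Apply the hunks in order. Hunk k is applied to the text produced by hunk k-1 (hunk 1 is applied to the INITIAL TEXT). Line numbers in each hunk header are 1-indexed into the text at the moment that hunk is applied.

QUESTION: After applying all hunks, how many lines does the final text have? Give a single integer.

Hunk 1: at line 5 remove [ypi] add [ruhyw,benc,ehx] -> 15 lines: kvv oseao xuf uzum qdec ruhyw benc ehx abd aph kszhb gpj sselw iar wzcko
Hunk 2: at line 1 remove [oseao] add [gryu,gat] -> 16 lines: kvv gryu gat xuf uzum qdec ruhyw benc ehx abd aph kszhb gpj sselw iar wzcko
Hunk 3: at line 10 remove [kszhb,gpj] add [txc] -> 15 lines: kvv gryu gat xuf uzum qdec ruhyw benc ehx abd aph txc sselw iar wzcko
Hunk 4: at line 5 remove [qdec] add [diy,tfk] -> 16 lines: kvv gryu gat xuf uzum diy tfk ruhyw benc ehx abd aph txc sselw iar wzcko
Hunk 5: at line 7 remove [benc,ehx] add [akvj] -> 15 lines: kvv gryu gat xuf uzum diy tfk ruhyw akvj abd aph txc sselw iar wzcko
Final line count: 15

Answer: 15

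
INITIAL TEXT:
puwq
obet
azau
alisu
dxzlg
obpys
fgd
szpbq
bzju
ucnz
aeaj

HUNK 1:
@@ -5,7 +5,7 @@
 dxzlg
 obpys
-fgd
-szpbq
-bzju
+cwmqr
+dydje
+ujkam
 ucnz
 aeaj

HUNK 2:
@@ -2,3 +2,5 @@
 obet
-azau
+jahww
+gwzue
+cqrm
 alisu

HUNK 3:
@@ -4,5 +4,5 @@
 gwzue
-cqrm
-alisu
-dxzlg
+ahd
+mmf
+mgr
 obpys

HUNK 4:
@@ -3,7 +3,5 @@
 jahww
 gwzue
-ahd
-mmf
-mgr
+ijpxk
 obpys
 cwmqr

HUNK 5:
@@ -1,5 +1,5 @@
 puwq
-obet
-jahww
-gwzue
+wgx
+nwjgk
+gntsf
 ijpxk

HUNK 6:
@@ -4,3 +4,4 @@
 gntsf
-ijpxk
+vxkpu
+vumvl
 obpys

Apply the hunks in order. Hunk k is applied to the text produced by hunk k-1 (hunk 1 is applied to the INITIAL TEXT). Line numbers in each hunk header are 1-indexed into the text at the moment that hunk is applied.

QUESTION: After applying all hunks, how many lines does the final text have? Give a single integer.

Answer: 12

Derivation:
Hunk 1: at line 5 remove [fgd,szpbq,bzju] add [cwmqr,dydje,ujkam] -> 11 lines: puwq obet azau alisu dxzlg obpys cwmqr dydje ujkam ucnz aeaj
Hunk 2: at line 2 remove [azau] add [jahww,gwzue,cqrm] -> 13 lines: puwq obet jahww gwzue cqrm alisu dxzlg obpys cwmqr dydje ujkam ucnz aeaj
Hunk 3: at line 4 remove [cqrm,alisu,dxzlg] add [ahd,mmf,mgr] -> 13 lines: puwq obet jahww gwzue ahd mmf mgr obpys cwmqr dydje ujkam ucnz aeaj
Hunk 4: at line 3 remove [ahd,mmf,mgr] add [ijpxk] -> 11 lines: puwq obet jahww gwzue ijpxk obpys cwmqr dydje ujkam ucnz aeaj
Hunk 5: at line 1 remove [obet,jahww,gwzue] add [wgx,nwjgk,gntsf] -> 11 lines: puwq wgx nwjgk gntsf ijpxk obpys cwmqr dydje ujkam ucnz aeaj
Hunk 6: at line 4 remove [ijpxk] add [vxkpu,vumvl] -> 12 lines: puwq wgx nwjgk gntsf vxkpu vumvl obpys cwmqr dydje ujkam ucnz aeaj
Final line count: 12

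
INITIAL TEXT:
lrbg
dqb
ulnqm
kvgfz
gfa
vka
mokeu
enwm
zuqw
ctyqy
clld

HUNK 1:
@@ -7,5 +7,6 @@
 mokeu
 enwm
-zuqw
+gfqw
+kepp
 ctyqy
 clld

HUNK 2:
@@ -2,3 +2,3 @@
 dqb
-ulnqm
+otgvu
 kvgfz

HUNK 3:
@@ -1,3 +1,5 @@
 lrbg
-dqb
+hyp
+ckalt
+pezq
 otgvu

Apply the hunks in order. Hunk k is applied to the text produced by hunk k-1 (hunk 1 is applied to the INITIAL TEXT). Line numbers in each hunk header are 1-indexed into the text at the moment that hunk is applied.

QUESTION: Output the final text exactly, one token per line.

Hunk 1: at line 7 remove [zuqw] add [gfqw,kepp] -> 12 lines: lrbg dqb ulnqm kvgfz gfa vka mokeu enwm gfqw kepp ctyqy clld
Hunk 2: at line 2 remove [ulnqm] add [otgvu] -> 12 lines: lrbg dqb otgvu kvgfz gfa vka mokeu enwm gfqw kepp ctyqy clld
Hunk 3: at line 1 remove [dqb] add [hyp,ckalt,pezq] -> 14 lines: lrbg hyp ckalt pezq otgvu kvgfz gfa vka mokeu enwm gfqw kepp ctyqy clld

Answer: lrbg
hyp
ckalt
pezq
otgvu
kvgfz
gfa
vka
mokeu
enwm
gfqw
kepp
ctyqy
clld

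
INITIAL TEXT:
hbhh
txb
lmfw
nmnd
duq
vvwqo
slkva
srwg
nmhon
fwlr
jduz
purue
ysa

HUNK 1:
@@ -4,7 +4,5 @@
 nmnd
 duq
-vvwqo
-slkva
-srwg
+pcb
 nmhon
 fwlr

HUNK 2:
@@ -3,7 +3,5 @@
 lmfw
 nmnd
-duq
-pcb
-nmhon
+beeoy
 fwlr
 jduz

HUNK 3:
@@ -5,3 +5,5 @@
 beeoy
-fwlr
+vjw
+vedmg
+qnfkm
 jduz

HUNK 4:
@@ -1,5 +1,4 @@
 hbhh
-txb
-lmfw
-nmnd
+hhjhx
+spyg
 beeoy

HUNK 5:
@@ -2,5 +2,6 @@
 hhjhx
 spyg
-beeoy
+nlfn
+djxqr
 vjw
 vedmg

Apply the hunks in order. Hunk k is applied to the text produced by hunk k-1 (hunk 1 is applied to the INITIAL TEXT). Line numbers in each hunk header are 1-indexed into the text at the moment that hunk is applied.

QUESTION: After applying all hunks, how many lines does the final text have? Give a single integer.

Answer: 11

Derivation:
Hunk 1: at line 4 remove [vvwqo,slkva,srwg] add [pcb] -> 11 lines: hbhh txb lmfw nmnd duq pcb nmhon fwlr jduz purue ysa
Hunk 2: at line 3 remove [duq,pcb,nmhon] add [beeoy] -> 9 lines: hbhh txb lmfw nmnd beeoy fwlr jduz purue ysa
Hunk 3: at line 5 remove [fwlr] add [vjw,vedmg,qnfkm] -> 11 lines: hbhh txb lmfw nmnd beeoy vjw vedmg qnfkm jduz purue ysa
Hunk 4: at line 1 remove [txb,lmfw,nmnd] add [hhjhx,spyg] -> 10 lines: hbhh hhjhx spyg beeoy vjw vedmg qnfkm jduz purue ysa
Hunk 5: at line 2 remove [beeoy] add [nlfn,djxqr] -> 11 lines: hbhh hhjhx spyg nlfn djxqr vjw vedmg qnfkm jduz purue ysa
Final line count: 11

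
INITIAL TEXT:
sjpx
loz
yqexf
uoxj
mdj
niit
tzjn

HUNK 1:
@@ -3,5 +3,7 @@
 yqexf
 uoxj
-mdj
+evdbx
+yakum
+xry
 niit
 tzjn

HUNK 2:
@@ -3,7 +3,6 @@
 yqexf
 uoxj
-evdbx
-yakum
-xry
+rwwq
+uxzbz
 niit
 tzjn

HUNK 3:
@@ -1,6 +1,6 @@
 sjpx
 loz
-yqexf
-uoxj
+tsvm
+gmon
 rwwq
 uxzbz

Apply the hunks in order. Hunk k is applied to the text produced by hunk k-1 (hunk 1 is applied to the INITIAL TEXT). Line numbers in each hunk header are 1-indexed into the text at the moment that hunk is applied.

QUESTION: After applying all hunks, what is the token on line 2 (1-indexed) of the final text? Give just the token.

Answer: loz

Derivation:
Hunk 1: at line 3 remove [mdj] add [evdbx,yakum,xry] -> 9 lines: sjpx loz yqexf uoxj evdbx yakum xry niit tzjn
Hunk 2: at line 3 remove [evdbx,yakum,xry] add [rwwq,uxzbz] -> 8 lines: sjpx loz yqexf uoxj rwwq uxzbz niit tzjn
Hunk 3: at line 1 remove [yqexf,uoxj] add [tsvm,gmon] -> 8 lines: sjpx loz tsvm gmon rwwq uxzbz niit tzjn
Final line 2: loz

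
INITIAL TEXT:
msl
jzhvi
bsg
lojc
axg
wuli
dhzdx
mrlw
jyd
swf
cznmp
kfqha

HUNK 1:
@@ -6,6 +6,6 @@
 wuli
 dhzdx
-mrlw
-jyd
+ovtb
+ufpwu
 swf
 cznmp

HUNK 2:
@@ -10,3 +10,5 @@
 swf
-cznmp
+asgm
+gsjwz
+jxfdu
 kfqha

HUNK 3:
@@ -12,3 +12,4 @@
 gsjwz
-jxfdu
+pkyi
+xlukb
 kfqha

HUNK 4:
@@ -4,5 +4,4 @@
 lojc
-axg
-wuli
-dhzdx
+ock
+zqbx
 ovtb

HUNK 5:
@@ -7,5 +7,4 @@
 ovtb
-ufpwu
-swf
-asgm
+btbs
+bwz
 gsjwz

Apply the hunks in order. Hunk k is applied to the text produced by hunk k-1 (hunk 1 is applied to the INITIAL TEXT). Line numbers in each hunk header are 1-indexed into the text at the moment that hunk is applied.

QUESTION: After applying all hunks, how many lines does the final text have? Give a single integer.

Hunk 1: at line 6 remove [mrlw,jyd] add [ovtb,ufpwu] -> 12 lines: msl jzhvi bsg lojc axg wuli dhzdx ovtb ufpwu swf cznmp kfqha
Hunk 2: at line 10 remove [cznmp] add [asgm,gsjwz,jxfdu] -> 14 lines: msl jzhvi bsg lojc axg wuli dhzdx ovtb ufpwu swf asgm gsjwz jxfdu kfqha
Hunk 3: at line 12 remove [jxfdu] add [pkyi,xlukb] -> 15 lines: msl jzhvi bsg lojc axg wuli dhzdx ovtb ufpwu swf asgm gsjwz pkyi xlukb kfqha
Hunk 4: at line 4 remove [axg,wuli,dhzdx] add [ock,zqbx] -> 14 lines: msl jzhvi bsg lojc ock zqbx ovtb ufpwu swf asgm gsjwz pkyi xlukb kfqha
Hunk 5: at line 7 remove [ufpwu,swf,asgm] add [btbs,bwz] -> 13 lines: msl jzhvi bsg lojc ock zqbx ovtb btbs bwz gsjwz pkyi xlukb kfqha
Final line count: 13

Answer: 13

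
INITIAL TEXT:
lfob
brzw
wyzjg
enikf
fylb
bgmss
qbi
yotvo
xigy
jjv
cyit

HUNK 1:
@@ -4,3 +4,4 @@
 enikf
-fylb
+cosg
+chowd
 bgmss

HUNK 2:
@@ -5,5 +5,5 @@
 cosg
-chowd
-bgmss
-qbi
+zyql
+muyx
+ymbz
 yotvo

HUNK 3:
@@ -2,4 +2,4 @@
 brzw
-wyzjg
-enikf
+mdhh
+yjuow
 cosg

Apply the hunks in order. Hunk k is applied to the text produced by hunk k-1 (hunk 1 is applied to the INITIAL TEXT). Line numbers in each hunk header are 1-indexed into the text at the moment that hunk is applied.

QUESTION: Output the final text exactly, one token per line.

Hunk 1: at line 4 remove [fylb] add [cosg,chowd] -> 12 lines: lfob brzw wyzjg enikf cosg chowd bgmss qbi yotvo xigy jjv cyit
Hunk 2: at line 5 remove [chowd,bgmss,qbi] add [zyql,muyx,ymbz] -> 12 lines: lfob brzw wyzjg enikf cosg zyql muyx ymbz yotvo xigy jjv cyit
Hunk 3: at line 2 remove [wyzjg,enikf] add [mdhh,yjuow] -> 12 lines: lfob brzw mdhh yjuow cosg zyql muyx ymbz yotvo xigy jjv cyit

Answer: lfob
brzw
mdhh
yjuow
cosg
zyql
muyx
ymbz
yotvo
xigy
jjv
cyit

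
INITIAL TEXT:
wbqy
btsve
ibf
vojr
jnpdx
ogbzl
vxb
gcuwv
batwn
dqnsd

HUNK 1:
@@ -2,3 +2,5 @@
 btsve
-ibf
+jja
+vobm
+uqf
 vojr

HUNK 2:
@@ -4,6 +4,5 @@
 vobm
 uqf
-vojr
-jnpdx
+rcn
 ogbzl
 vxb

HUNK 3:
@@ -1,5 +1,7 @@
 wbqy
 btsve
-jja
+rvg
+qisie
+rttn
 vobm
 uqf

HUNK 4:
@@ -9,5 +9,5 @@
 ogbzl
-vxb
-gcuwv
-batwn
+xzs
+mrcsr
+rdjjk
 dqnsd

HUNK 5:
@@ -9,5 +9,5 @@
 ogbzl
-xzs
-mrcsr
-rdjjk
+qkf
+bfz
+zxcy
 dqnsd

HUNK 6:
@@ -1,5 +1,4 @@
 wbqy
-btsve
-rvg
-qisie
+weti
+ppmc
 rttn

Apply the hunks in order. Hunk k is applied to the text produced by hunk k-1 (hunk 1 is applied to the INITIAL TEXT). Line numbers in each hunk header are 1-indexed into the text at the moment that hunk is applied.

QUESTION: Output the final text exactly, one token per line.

Hunk 1: at line 2 remove [ibf] add [jja,vobm,uqf] -> 12 lines: wbqy btsve jja vobm uqf vojr jnpdx ogbzl vxb gcuwv batwn dqnsd
Hunk 2: at line 4 remove [vojr,jnpdx] add [rcn] -> 11 lines: wbqy btsve jja vobm uqf rcn ogbzl vxb gcuwv batwn dqnsd
Hunk 3: at line 1 remove [jja] add [rvg,qisie,rttn] -> 13 lines: wbqy btsve rvg qisie rttn vobm uqf rcn ogbzl vxb gcuwv batwn dqnsd
Hunk 4: at line 9 remove [vxb,gcuwv,batwn] add [xzs,mrcsr,rdjjk] -> 13 lines: wbqy btsve rvg qisie rttn vobm uqf rcn ogbzl xzs mrcsr rdjjk dqnsd
Hunk 5: at line 9 remove [xzs,mrcsr,rdjjk] add [qkf,bfz,zxcy] -> 13 lines: wbqy btsve rvg qisie rttn vobm uqf rcn ogbzl qkf bfz zxcy dqnsd
Hunk 6: at line 1 remove [btsve,rvg,qisie] add [weti,ppmc] -> 12 lines: wbqy weti ppmc rttn vobm uqf rcn ogbzl qkf bfz zxcy dqnsd

Answer: wbqy
weti
ppmc
rttn
vobm
uqf
rcn
ogbzl
qkf
bfz
zxcy
dqnsd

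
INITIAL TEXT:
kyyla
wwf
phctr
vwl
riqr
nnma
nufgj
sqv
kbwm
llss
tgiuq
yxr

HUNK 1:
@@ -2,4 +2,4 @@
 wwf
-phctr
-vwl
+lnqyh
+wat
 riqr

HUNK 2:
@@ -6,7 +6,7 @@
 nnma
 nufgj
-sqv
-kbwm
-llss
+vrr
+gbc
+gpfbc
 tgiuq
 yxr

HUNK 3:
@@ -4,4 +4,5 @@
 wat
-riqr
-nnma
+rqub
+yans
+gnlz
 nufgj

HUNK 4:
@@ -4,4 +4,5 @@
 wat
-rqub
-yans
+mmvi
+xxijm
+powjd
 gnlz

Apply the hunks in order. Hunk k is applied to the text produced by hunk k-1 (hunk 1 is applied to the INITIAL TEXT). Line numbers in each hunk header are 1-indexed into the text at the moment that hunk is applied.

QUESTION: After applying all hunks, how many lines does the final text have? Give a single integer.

Answer: 14

Derivation:
Hunk 1: at line 2 remove [phctr,vwl] add [lnqyh,wat] -> 12 lines: kyyla wwf lnqyh wat riqr nnma nufgj sqv kbwm llss tgiuq yxr
Hunk 2: at line 6 remove [sqv,kbwm,llss] add [vrr,gbc,gpfbc] -> 12 lines: kyyla wwf lnqyh wat riqr nnma nufgj vrr gbc gpfbc tgiuq yxr
Hunk 3: at line 4 remove [riqr,nnma] add [rqub,yans,gnlz] -> 13 lines: kyyla wwf lnqyh wat rqub yans gnlz nufgj vrr gbc gpfbc tgiuq yxr
Hunk 4: at line 4 remove [rqub,yans] add [mmvi,xxijm,powjd] -> 14 lines: kyyla wwf lnqyh wat mmvi xxijm powjd gnlz nufgj vrr gbc gpfbc tgiuq yxr
Final line count: 14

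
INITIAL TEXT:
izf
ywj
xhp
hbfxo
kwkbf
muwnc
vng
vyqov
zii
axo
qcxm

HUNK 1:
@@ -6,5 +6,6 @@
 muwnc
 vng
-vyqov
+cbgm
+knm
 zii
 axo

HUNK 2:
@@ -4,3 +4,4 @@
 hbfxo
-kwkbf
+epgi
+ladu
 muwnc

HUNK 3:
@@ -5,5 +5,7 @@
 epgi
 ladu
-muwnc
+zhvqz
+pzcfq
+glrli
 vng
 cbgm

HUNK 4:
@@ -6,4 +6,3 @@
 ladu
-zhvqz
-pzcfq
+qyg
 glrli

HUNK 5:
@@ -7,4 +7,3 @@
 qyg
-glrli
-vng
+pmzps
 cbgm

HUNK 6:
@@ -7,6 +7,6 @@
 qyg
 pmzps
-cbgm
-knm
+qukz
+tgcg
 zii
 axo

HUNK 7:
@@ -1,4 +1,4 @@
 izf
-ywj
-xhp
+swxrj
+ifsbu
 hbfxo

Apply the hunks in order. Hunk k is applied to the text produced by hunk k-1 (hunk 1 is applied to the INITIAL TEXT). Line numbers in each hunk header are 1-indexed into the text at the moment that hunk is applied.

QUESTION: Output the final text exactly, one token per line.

Answer: izf
swxrj
ifsbu
hbfxo
epgi
ladu
qyg
pmzps
qukz
tgcg
zii
axo
qcxm

Derivation:
Hunk 1: at line 6 remove [vyqov] add [cbgm,knm] -> 12 lines: izf ywj xhp hbfxo kwkbf muwnc vng cbgm knm zii axo qcxm
Hunk 2: at line 4 remove [kwkbf] add [epgi,ladu] -> 13 lines: izf ywj xhp hbfxo epgi ladu muwnc vng cbgm knm zii axo qcxm
Hunk 3: at line 5 remove [muwnc] add [zhvqz,pzcfq,glrli] -> 15 lines: izf ywj xhp hbfxo epgi ladu zhvqz pzcfq glrli vng cbgm knm zii axo qcxm
Hunk 4: at line 6 remove [zhvqz,pzcfq] add [qyg] -> 14 lines: izf ywj xhp hbfxo epgi ladu qyg glrli vng cbgm knm zii axo qcxm
Hunk 5: at line 7 remove [glrli,vng] add [pmzps] -> 13 lines: izf ywj xhp hbfxo epgi ladu qyg pmzps cbgm knm zii axo qcxm
Hunk 6: at line 7 remove [cbgm,knm] add [qukz,tgcg] -> 13 lines: izf ywj xhp hbfxo epgi ladu qyg pmzps qukz tgcg zii axo qcxm
Hunk 7: at line 1 remove [ywj,xhp] add [swxrj,ifsbu] -> 13 lines: izf swxrj ifsbu hbfxo epgi ladu qyg pmzps qukz tgcg zii axo qcxm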